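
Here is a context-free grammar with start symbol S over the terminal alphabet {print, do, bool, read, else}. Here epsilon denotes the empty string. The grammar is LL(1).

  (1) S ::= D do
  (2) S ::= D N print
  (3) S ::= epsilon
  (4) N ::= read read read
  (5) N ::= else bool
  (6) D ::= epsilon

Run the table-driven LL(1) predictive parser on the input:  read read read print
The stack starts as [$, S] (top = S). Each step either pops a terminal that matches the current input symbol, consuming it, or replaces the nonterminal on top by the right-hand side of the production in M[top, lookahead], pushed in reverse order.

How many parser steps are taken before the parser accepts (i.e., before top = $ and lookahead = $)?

     Stack                   Input                   Action
  1  $ S                     read read read print $  expand S ::= D N print
  2  $ print N D             read read read print $  expand D ::= epsilon
  3  $ print N               read read read print $  expand N ::= read read read
  4  $ print read read read  read read read print $  match read
  5  $ print read read       read read print $       match read
  6  $ print read            read print $            match read
  7  $ print                 print $                 match print
Accept reached after 7 steps.

7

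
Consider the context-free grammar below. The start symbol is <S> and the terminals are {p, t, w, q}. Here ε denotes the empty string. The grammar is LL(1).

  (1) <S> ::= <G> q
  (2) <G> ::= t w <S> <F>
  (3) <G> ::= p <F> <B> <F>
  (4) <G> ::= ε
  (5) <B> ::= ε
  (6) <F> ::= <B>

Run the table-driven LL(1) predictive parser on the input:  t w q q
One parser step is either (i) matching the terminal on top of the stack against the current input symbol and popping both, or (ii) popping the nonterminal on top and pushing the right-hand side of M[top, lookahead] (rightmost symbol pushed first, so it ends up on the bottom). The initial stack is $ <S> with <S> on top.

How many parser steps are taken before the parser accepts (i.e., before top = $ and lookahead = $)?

step 1: stack=$ <S>  input=t w q q $  — expand <S> ::= <G> q
step 2: stack=$ q <G>  input=t w q q $  — expand <G> ::= t w <S> <F>
step 3: stack=$ q <F> <S> w t  input=t w q q $  — match t
step 4: stack=$ q <F> <S> w  input=w q q $  — match w
step 5: stack=$ q <F> <S>  input=q q $  — expand <S> ::= <G> q
step 6: stack=$ q <F> q <G>  input=q q $  — expand <G> ::= ε
step 7: stack=$ q <F> q  input=q q $  — match q
step 8: stack=$ q <F>  input=q $  — expand <F> ::= <B>
step 9: stack=$ q <B>  input=q $  — expand <B> ::= ε
step 10: stack=$ q  input=q $  — match q
Accept reached after 10 steps.

10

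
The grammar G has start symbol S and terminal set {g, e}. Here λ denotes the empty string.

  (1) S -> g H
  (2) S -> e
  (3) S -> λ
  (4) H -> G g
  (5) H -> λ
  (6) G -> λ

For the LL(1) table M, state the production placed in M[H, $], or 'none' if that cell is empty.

FIRST(S): from S->g H we get {g}; from S->e we get {e}; from S->λ we get {λ}. So FIRST(S) = {λ, e, g}.
FIRST(G): from G->λ we get {λ}. So FIRST(G) = {λ}.
FIRST(H): from H->G g we get {g}; from H->λ we get {λ}. So FIRST(H) = {λ, g}.
FOLLOW(S) includes $ since S is the start symbol.
FOLLOW(S): S appears on no right-hand side. Thus FOLLOW(S) = {$}.
FOLLOW(H): in S->g H, the suffix after H is empty, so FOLLOW(H) ⊇ FOLLOW(S) = {$}. Thus FOLLOW(H) = {$}.
For H -> G g: FIRST(G g) = {g}, so it goes in M[H, t] for t ∈ {g}.
For H -> λ: FIRST(λ) = {λ}, so it goes in M[H, t] for t ∈ {}; since λ ∈ FIRST, also for every t ∈ FOLLOW(H) = {$}.

H -> λ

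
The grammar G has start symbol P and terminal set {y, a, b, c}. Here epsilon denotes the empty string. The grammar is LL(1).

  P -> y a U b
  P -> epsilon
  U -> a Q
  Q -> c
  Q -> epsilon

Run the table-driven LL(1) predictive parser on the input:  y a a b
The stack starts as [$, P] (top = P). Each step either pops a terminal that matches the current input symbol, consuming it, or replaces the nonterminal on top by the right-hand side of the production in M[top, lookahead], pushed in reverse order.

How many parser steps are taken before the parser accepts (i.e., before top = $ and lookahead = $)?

7

step 1: stack=$ P  input=y a a b $  — expand P -> y a U b
step 2: stack=$ b U a y  input=y a a b $  — match y
step 3: stack=$ b U a  input=a a b $  — match a
step 4: stack=$ b U  input=a b $  — expand U -> a Q
step 5: stack=$ b Q a  input=a b $  — match a
step 6: stack=$ b Q  input=b $  — expand Q -> epsilon
step 7: stack=$ b  input=b $  — match b
Accept reached after 7 steps.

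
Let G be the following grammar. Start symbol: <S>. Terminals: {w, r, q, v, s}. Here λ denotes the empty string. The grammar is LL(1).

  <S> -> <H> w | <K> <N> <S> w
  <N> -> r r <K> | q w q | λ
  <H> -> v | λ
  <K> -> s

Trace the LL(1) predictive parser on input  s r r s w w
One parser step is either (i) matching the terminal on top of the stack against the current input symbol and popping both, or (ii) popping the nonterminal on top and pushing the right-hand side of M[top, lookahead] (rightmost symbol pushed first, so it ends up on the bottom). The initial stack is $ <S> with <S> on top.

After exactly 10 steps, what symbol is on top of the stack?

w

      Stack            Input          Action
   1  $ <S>            s r r s w w $  expand <S> -> <K> <N> <S> w
   2  $ w <S> <N> <K>  s r r s w w $  expand <K> -> s
   3  $ w <S> <N> s    s r r s w w $  match s
   4  $ w <S> <N>      r r s w w $    expand <N> -> r r <K>
   5  $ w <S> <K> r r  r r s w w $    match r
   6  $ w <S> <K> r    r s w w $      match r
   7  $ w <S> <K>      s w w $        expand <K> -> s
   8  $ w <S> s        s w w $        match s
   9  $ w <S>          w w $          expand <S> -> <H> w
  10  $ w w <H>        w w $          expand <H> -> λ
Stack after step 10: $ w w (top = w).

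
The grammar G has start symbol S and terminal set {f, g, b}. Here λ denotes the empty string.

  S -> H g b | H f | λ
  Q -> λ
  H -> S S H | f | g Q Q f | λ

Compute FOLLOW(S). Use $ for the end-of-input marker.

{$, f, g}

FIRST(Q) = {λ}
FIRST(S) = {λ, f, g}  (via H g b, H f)
FIRST(H) = {λ, f, g}  (via S S H)
FOLLOW(S) includes $ since S is the start symbol.
FOLLOW(Q): in H->g Q Q f (occurrence 1), Q is followed by Q f with FIRST {f}; in H->g Q Q f (occurrence 2), Q is followed by f with FIRST {f}. Thus FOLLOW(Q) = {f}.
FOLLOW(H): in S->H g b, H is followed by g b with FIRST {g}; in S->H f, H is followed by f with FIRST {f}; in H->S S H, the suffix after H is empty (adds nothing new). Thus FOLLOW(H) = {f, g}.
FOLLOW(S): in H->S S H (occurrence 1), S is followed by S H with FIRST {λ, f, g}; in H->S S H (occurrence 1), the suffix after S is nullable, so FOLLOW(S) ⊇ FOLLOW(H) = {f, g}; in H->S S H (occurrence 2), S is followed by H with FIRST {λ, f, g}; in H->S S H (occurrence 2), the suffix after S is nullable, so FOLLOW(S) ⊇ FOLLOW(H) = {f, g}. Thus FOLLOW(S) = {$, f, g}.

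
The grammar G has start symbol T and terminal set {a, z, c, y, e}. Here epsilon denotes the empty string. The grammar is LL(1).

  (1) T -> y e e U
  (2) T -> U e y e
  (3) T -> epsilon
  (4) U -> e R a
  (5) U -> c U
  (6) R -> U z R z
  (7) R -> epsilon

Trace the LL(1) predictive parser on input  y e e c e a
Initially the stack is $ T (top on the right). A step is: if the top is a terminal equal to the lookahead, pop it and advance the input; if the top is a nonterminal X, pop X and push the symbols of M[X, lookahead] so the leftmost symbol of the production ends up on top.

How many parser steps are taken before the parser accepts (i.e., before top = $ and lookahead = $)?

      Stack      Input          Action
   1  $ T        y e e c e a $  expand T -> y e e U
   2  $ U e e y  y e e c e a $  match y
   3  $ U e e    e e c e a $    match e
   4  $ U e      e c e a $      match e
   5  $ U        c e a $        expand U -> c U
   6  $ U c      c e a $        match c
   7  $ U        e a $          expand U -> e R a
   8  $ a R e    e a $          match e
   9  $ a R      a $            expand R -> epsilon
  10  $ a        a $            match a
Accept reached after 10 steps.

10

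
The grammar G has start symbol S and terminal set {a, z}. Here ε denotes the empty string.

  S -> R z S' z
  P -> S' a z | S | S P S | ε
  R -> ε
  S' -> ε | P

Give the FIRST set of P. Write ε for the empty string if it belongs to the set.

FIRST(R): from R->ε we get {ε}. So FIRST(R) = {ε}.
FIRST(S): from S->R z S' z we get {z}. So FIRST(S) = {z}.
FIRST(P): from P->S' a z we get {a, z}; from P->S we get {z}; from P->S P S we get {z}; from P->ε we get {ε}. So FIRST(P) = {ε, a, z}.
FIRST(S'): from S'->ε we get {ε}; from S'->P we get {ε, a, z}. So FIRST(S') = {ε, a, z}.

{ε, a, z}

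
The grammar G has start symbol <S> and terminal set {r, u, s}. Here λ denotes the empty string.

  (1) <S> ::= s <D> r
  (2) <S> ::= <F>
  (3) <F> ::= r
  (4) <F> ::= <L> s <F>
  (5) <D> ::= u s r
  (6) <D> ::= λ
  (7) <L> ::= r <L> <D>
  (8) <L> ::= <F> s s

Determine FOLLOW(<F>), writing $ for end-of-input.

{$, s}

FIRST(<D>) = {λ, u}
FIRST(<S>) = {r, s}  (via <F>)
FIRST(<F>) = {r}  (via <L> s <F>)
FIRST(<L>) = {r}  (via <F> s s)
FOLLOW(<S>) includes $ since <S> is the start symbol.
FOLLOW(<S>): <S> appears on no right-hand side. Thus FOLLOW(<S>) = {$}.
FOLLOW(<F>): in <S>::=<F>, the suffix after <F> is empty, so FOLLOW(<F>) ⊇ FOLLOW(<S>) = {$}; in <F>::=<L> s <F>, the suffix after <F> is empty (adds nothing new); in <L>::=<F> s s, <F> is followed by s s with FIRST {s}. Thus FOLLOW(<F>) = {$, s}.
FOLLOW(<L>): in <F>::=<L> s <F>, <L> is followed by s <F> with FIRST {s}; in <L>::=r <L> <D>, <L> is followed by <D> with FIRST {λ, u}; in <L>::=r <L> <D>, the suffix after <L> is nullable (adds nothing new). Thus FOLLOW(<L>) = {s, u}.
FOLLOW(<D>): in <S>::=s <D> r, <D> is followed by r with FIRST {r}; in <L>::=r <L> <D>, the suffix after <D> is empty, so FOLLOW(<D>) ⊇ FOLLOW(<L>) = {s, u}. Thus FOLLOW(<D>) = {r, s, u}.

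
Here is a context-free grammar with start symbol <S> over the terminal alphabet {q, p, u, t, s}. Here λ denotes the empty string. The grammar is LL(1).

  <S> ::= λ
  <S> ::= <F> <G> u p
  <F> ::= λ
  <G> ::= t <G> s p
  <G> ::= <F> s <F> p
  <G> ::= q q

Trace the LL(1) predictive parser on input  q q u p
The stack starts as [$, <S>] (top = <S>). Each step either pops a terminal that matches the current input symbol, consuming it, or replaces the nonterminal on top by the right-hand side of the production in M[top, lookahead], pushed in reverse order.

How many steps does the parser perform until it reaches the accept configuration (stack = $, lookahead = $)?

     Stack          Input      Action
  1  $ <S>          q q u p $  expand <S> ::= <F> <G> u p
  2  $ p u <G> <F>  q q u p $  expand <F> ::= λ
  3  $ p u <G>      q q u p $  expand <G> ::= q q
  4  $ p u q q      q q u p $  match q
  5  $ p u q        q u p $    match q
  6  $ p u          u p $      match u
  7  $ p            p $        match p
Accept reached after 7 steps.

7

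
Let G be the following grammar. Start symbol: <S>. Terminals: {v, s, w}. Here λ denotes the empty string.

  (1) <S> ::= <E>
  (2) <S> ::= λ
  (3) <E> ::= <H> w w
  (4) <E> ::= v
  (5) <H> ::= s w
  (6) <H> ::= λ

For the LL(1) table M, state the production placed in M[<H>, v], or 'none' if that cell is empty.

none

FIRST(<H>): from <H>::=s w we get {s}; from <H>::=λ we get {λ}. So FIRST(<H>) = {λ, s}.
FIRST(<E>): from <E>::=<H> w w we get {s, w}; from <E>::=v we get {v}. So FIRST(<E>) = {s, v, w}.
FIRST(<S>): from <S>::=<E> we get {s, v, w}; from <S>::=λ we get {λ}. So FIRST(<S>) = {λ, s, v, w}.
FOLLOW(<S>) includes $ since <S> is the start symbol.
FOLLOW(<H>): in <E>::=<H> w w, <H> is followed by w w with FIRST {w}. Thus FOLLOW(<H>) = {w}.
For <H> ::= s w: FIRST(s w) = {s}, so it goes in M[<H>, t] for t ∈ {s}.
For <H> ::= λ: FIRST(λ) = {λ}, so it goes in M[<H>, t] for t ∈ {}; since λ ∈ FIRST, also for every t ∈ FOLLOW(<H>) = {w}.
None of these place a production in M[<H>, v].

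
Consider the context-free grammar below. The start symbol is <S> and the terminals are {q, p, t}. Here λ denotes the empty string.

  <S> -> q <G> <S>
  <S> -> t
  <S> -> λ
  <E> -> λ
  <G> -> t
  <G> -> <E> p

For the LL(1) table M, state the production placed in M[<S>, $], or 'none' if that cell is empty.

FIRST(<S>) = {λ, q, t}
FIRST(<E>) = {λ}
FIRST(<G>) = {p, t}  (via <E> p)
FOLLOW(<S>) includes $ since <S> is the start symbol.
FOLLOW(<S>): in <S>->q <G> <S>, the suffix after <S> is empty (adds nothing new). Thus FOLLOW(<S>) = {$}.
For <S> -> q <G> <S>: FIRST(q <G> <S>) = {q}, so it goes in M[<S>, t] for t ∈ {q}.
For <S> -> t: FIRST(t) = {t}, so it goes in M[<S>, t] for t ∈ {t}.
For <S> -> λ: FIRST(λ) = {λ}, so it goes in M[<S>, t] for t ∈ {}; since λ ∈ FIRST, also for every t ∈ FOLLOW(<S>) = {$}.

<S> -> λ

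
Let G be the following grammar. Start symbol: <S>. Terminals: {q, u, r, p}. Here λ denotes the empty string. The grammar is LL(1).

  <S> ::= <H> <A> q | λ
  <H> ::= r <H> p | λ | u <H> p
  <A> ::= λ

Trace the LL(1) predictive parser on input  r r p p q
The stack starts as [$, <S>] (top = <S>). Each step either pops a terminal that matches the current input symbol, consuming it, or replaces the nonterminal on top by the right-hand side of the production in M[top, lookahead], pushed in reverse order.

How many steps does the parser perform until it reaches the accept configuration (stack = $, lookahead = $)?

10

step 1: stack=$ <S>  input=r r p p q $  — expand <S> ::= <H> <A> q
step 2: stack=$ q <A> <H>  input=r r p p q $  — expand <H> ::= r <H> p
step 3: stack=$ q <A> p <H> r  input=r r p p q $  — match r
step 4: stack=$ q <A> p <H>  input=r p p q $  — expand <H> ::= r <H> p
step 5: stack=$ q <A> p p <H> r  input=r p p q $  — match r
step 6: stack=$ q <A> p p <H>  input=p p q $  — expand <H> ::= λ
step 7: stack=$ q <A> p p  input=p p q $  — match p
step 8: stack=$ q <A> p  input=p q $  — match p
step 9: stack=$ q <A>  input=q $  — expand <A> ::= λ
step 10: stack=$ q  input=q $  — match q
Accept reached after 10 steps.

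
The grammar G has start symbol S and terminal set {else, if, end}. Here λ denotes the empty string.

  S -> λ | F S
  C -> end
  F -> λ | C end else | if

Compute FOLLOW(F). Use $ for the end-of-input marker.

{$, end, if}

FIRST(C): from C->end we get {end}. So FIRST(C) = {end}.
FIRST(F): from F->λ we get {λ}; from F->C end else we get {end}; from F->if we get {if}. So FIRST(F) = {λ, end, if}.
FIRST(S): from S->λ we get {λ}; from S->F S we get {λ, end, if}. So FIRST(S) = {λ, end, if}.
FOLLOW(S) includes $ since S is the start symbol.
FOLLOW(S): in S->F S, the suffix after S is empty (adds nothing new). Thus FOLLOW(S) = {$}.
FOLLOW(C): in F->C end else, C is followed by end else with FIRST {end}. Thus FOLLOW(C) = {end}.
FOLLOW(F): in S->F S, F is followed by S with FIRST {λ, end, if}; in S->F S, the suffix after F is nullable, so FOLLOW(F) ⊇ FOLLOW(S) = {$}. Thus FOLLOW(F) = {$, end, if}.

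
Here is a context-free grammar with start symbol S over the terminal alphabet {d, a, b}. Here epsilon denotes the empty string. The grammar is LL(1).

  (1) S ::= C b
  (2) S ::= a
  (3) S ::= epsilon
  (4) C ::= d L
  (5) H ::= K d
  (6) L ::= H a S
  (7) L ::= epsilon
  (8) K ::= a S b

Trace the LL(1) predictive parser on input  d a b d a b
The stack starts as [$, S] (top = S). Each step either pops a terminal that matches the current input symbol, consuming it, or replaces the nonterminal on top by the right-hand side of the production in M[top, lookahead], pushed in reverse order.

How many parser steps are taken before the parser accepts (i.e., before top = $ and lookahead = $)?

13

step 1: stack=$ S  input=d a b d a b $  — expand S ::= C b
step 2: stack=$ b C  input=d a b d a b $  — expand C ::= d L
step 3: stack=$ b L d  input=d a b d a b $  — match d
step 4: stack=$ b L  input=a b d a b $  — expand L ::= H a S
step 5: stack=$ b S a H  input=a b d a b $  — expand H ::= K d
step 6: stack=$ b S a d K  input=a b d a b $  — expand K ::= a S b
step 7: stack=$ b S a d b S a  input=a b d a b $  — match a
step 8: stack=$ b S a d b S  input=b d a b $  — expand S ::= epsilon
step 9: stack=$ b S a d b  input=b d a b $  — match b
step 10: stack=$ b S a d  input=d a b $  — match d
step 11: stack=$ b S a  input=a b $  — match a
step 12: stack=$ b S  input=b $  — expand S ::= epsilon
step 13: stack=$ b  input=b $  — match b
Accept reached after 13 steps.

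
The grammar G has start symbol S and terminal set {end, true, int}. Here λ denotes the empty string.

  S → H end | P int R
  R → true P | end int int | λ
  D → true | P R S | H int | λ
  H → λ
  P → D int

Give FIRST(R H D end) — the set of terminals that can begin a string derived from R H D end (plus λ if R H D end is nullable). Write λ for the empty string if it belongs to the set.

{end, int, true}

FIRST(R) = {λ, end, true}
FIRST(H) = {λ}
FIRST(S) = {end, int, true}  (via H end, P int R)
FIRST(D) = {λ, int, true}  (via P R S, H int)
FIRST(P) = {int, true}  (via D int)
FIRST(R H D end): take FIRST of each symbol in turn, carrying on past any symbol whose FIRST contains λ; result {end, int, true}.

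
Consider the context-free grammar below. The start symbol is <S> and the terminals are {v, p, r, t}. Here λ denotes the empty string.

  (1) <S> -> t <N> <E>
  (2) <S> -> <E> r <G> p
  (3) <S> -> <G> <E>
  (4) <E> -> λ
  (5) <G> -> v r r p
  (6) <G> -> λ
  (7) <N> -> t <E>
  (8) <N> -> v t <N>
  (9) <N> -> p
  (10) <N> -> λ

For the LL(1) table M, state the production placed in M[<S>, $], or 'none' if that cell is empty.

<S> -> <G> <E>

FIRST(<E>): from <E>->λ we get {λ}. So FIRST(<E>) = {λ}.
FIRST(<G>): from <G>->v r r p we get {v}; from <G>->λ we get {λ}. So FIRST(<G>) = {λ, v}.
FIRST(<N>): from <N>->t <E> we get {t}; from <N>->v t <N> we get {v}; from <N>->p we get {p}; from <N>->λ we get {λ}. So FIRST(<N>) = {λ, p, t, v}.
FIRST(<S>): from <S>->t <N> <E> we get {t}; from <S>-><E> r <G> p we get {r}; from <S>-><G> <E> we get {λ, v}. So FIRST(<S>) = {λ, r, t, v}.
FOLLOW(<S>) includes $ since <S> is the start symbol.
FOLLOW(<S>): <S> appears on no right-hand side. Thus FOLLOW(<S>) = {$}.
For <S> -> t <N> <E>: FIRST(t <N> <E>) = {t}, so it goes in M[<S>, t] for t ∈ {t}.
For <S> -> <E> r <G> p: FIRST(<E> r <G> p) = {r}, so it goes in M[<S>, t] for t ∈ {r}.
For <S> -> <G> <E>: FIRST(<G> <E>) = {λ, v}, so it goes in M[<S>, t] for t ∈ {v}; since λ ∈ FIRST, also for every t ∈ FOLLOW(<S>) = {$}.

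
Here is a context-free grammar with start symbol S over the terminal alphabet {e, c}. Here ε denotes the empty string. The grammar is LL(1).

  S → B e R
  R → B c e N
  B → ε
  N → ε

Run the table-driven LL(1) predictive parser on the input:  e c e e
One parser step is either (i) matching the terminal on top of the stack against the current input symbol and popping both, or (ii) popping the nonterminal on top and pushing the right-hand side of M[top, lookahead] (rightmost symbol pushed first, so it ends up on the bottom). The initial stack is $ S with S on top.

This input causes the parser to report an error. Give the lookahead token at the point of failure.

step 1: stack=$ S  input=e c e e $  — expand S → B e R
step 2: stack=$ R e B  input=e c e e $  — expand B → ε
step 3: stack=$ R e  input=e c e e $  — match e
step 4: stack=$ R  input=c e e $  — expand R → B c e N
step 5: stack=$ N e c B  input=c e e $  — expand B → ε
step 6: stack=$ N e c  input=c e e $  — match c
step 7: stack=$ N e  input=e e $  — match e
step 8: stack=$ N  input=e $  — error: M[N, e] is empty

e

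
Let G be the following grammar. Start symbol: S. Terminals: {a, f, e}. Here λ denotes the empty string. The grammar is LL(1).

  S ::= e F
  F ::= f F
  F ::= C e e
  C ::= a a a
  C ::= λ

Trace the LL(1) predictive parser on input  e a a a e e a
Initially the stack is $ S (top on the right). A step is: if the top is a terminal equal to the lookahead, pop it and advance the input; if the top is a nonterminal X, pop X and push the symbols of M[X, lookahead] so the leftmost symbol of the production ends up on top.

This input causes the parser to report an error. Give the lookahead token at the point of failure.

a

      Stack        Input            Action
   1  $ S          e a a a e e a $  expand S ::= e F
   2  $ F e        e a a a e e a $  match e
   3  $ F          a a a e e a $    expand F ::= C e e
   4  $ e e C      a a a e e a $    expand C ::= a a a
   5  $ e e a a a  a a a e e a $    match a
   6  $ e e a a    a a e e a $      match a
   7  $ e e a      a e e a $        match a
   8  $ e e        e e a $          match e
   9  $ e          e a $            match e
  10  $            a $              error: stack empty but input remains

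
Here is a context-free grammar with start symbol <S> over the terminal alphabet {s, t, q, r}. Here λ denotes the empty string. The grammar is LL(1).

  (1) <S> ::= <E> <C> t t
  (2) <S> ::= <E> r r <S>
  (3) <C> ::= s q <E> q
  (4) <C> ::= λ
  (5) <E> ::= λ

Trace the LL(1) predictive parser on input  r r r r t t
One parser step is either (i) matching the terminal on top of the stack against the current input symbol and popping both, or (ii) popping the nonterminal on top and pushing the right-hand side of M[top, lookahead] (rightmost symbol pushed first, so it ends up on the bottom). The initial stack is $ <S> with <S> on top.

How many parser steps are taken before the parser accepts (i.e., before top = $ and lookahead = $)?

      Stack          Input          Action
   1  $ <S>          r r r r t t $  expand <S> ::= <E> r r <S>
   2  $ <S> r r <E>  r r r r t t $  expand <E> ::= λ
   3  $ <S> r r      r r r r t t $  match r
   4  $ <S> r        r r r t t $    match r
   5  $ <S>          r r t t $      expand <S> ::= <E> r r <S>
   6  $ <S> r r <E>  r r t t $      expand <E> ::= λ
   7  $ <S> r r      r r t t $      match r
   8  $ <S> r        r t t $        match r
   9  $ <S>          t t $          expand <S> ::= <E> <C> t t
  10  $ t t <C> <E>  t t $          expand <E> ::= λ
  11  $ t t <C>      t t $          expand <C> ::= λ
  12  $ t t          t t $          match t
  13  $ t            t $            match t
Accept reached after 13 steps.

13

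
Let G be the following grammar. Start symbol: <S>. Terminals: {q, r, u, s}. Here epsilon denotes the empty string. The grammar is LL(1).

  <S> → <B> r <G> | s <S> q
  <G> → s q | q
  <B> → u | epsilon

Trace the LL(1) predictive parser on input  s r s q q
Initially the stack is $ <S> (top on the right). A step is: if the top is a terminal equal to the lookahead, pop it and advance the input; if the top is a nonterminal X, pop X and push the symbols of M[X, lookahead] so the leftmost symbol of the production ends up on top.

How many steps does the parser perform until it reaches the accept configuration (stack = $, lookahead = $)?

9

step 1: stack=$ <S>  input=s r s q q $  — expand <S> → s <S> q
step 2: stack=$ q <S> s  input=s r s q q $  — match s
step 3: stack=$ q <S>  input=r s q q $  — expand <S> → <B> r <G>
step 4: stack=$ q <G> r <B>  input=r s q q $  — expand <B> → epsilon
step 5: stack=$ q <G> r  input=r s q q $  — match r
step 6: stack=$ q <G>  input=s q q $  — expand <G> → s q
step 7: stack=$ q q s  input=s q q $  — match s
step 8: stack=$ q q  input=q q $  — match q
step 9: stack=$ q  input=q $  — match q
Accept reached after 9 steps.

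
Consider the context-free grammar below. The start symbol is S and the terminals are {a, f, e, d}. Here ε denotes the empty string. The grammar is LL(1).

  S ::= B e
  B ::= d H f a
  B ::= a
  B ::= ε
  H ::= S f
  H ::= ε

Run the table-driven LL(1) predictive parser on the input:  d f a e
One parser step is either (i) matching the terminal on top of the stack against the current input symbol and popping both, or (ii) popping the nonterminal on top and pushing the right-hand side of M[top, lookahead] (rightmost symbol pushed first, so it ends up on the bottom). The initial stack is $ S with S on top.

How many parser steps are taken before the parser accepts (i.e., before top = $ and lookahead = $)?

7

step 1: stack=$ S  input=d f a e $  — expand S ::= B e
step 2: stack=$ e B  input=d f a e $  — expand B ::= d H f a
step 3: stack=$ e a f H d  input=d f a e $  — match d
step 4: stack=$ e a f H  input=f a e $  — expand H ::= ε
step 5: stack=$ e a f  input=f a e $  — match f
step 6: stack=$ e a  input=a e $  — match a
step 7: stack=$ e  input=e $  — match e
Accept reached after 7 steps.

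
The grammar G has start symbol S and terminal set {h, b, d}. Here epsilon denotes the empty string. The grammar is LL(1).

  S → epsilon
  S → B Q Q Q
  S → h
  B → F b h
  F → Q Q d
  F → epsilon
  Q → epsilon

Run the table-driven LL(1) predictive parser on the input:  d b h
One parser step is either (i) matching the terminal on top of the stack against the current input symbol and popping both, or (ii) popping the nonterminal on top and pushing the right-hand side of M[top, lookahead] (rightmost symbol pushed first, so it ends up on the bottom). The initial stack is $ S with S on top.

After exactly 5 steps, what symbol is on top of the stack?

     Stack              Input    Action
  1  $ S                d b h $  expand S → B Q Q Q
  2  $ Q Q Q B          d b h $  expand B → F b h
  3  $ Q Q Q h b F      d b h $  expand F → Q Q d
  4  $ Q Q Q h b d Q Q  d b h $  expand Q → epsilon
  5  $ Q Q Q h b d Q    d b h $  expand Q → epsilon
Stack after step 5: $ Q Q Q h b d (top = d).

d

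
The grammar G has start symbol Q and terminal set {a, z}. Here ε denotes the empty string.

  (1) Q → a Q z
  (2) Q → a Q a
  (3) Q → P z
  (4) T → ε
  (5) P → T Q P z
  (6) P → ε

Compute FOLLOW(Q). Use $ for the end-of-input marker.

{$, a, z}

FIRST(T): from T→ε we get {ε}. So FIRST(T) = {ε}.
FIRST(Q): from Q→a Q z we get {a}; from Q→a Q a we get {a}; from Q→P z we get {a, z}. So FIRST(Q) = {a, z}.
FIRST(P): from P→T Q P z we get {a, z}; from P→ε we get {ε}. So FIRST(P) = {ε, a, z}.
FOLLOW(Q) includes $ since Q is the start symbol.
FOLLOW(Q): in Q→a Q z, Q is followed by z with FIRST {z}; in Q→a Q a, Q is followed by a with FIRST {a}; in P→T Q P z, Q is followed by P z with FIRST {a, z}. Thus FOLLOW(Q) = {$, a, z}.
FOLLOW(T): in P→T Q P z, T is followed by Q P z with FIRST {a, z}. Thus FOLLOW(T) = {a, z}.
FOLLOW(P): in Q→P z, P is followed by z with FIRST {z}; in P→T Q P z, P is followed by z with FIRST {z}. Thus FOLLOW(P) = {z}.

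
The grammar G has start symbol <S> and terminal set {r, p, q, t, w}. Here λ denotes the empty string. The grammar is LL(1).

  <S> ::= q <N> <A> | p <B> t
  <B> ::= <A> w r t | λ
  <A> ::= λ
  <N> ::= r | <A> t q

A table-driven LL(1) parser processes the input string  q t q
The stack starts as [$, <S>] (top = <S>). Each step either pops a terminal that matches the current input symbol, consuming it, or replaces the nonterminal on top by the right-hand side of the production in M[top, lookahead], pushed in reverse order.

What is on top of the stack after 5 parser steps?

step 1: stack=$ <S>  input=q t q $  — expand <S> ::= q <N> <A>
step 2: stack=$ <A> <N> q  input=q t q $  — match q
step 3: stack=$ <A> <N>  input=t q $  — expand <N> ::= <A> t q
step 4: stack=$ <A> q t <A>  input=t q $  — expand <A> ::= λ
step 5: stack=$ <A> q t  input=t q $  — match t
Stack after step 5: $ <A> q (top = q).

q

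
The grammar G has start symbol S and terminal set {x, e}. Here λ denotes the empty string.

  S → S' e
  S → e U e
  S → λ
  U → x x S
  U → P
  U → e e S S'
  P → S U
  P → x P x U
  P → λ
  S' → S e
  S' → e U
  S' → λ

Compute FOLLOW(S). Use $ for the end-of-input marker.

FIRST(S) = {λ, e}  (via S' e)
FIRST(S') = {λ, e}  (via S e)
FIRST(U) = {λ, e, x}  (via P)
FIRST(P) = {λ, e, x}  (via S U)
FOLLOW(S) includes $ since S is the start symbol.
FOLLOW(S): in U→x x S, the suffix after S is empty, so FOLLOW(S) ⊇ FOLLOW(U) = {e, x}; in U→e e S S', S is followed by S' with FIRST {λ, e}; in U→e e S S', the suffix after S is nullable, so FOLLOW(S) ⊇ FOLLOW(U) = {e, x}; in P→S U, S is followed by U with FIRST {λ, e, x}; in P→S U, the suffix after S is nullable, so FOLLOW(S) ⊇ FOLLOW(P) = {e, x}; in S'→S e, S is followed by e with FIRST {e}. Thus FOLLOW(S) = {$, e, x}.
FOLLOW(U): in S→e U e, U is followed by e with FIRST {e}; in P→S U, the suffix after U is empty, so FOLLOW(U) ⊇ FOLLOW(P) = {e, x}; in P→x P x U, the suffix after U is empty, so FOLLOW(U) ⊇ FOLLOW(P) = {e, x}; in S'→e U, the suffix after U is empty, so FOLLOW(U) ⊇ FOLLOW(S') = {e, x}. Thus FOLLOW(U) = {e, x}.
FOLLOW(P): in U→P, the suffix after P is empty, so FOLLOW(P) ⊇ FOLLOW(U) = {e, x}; in P→x P x U, P is followed by x U with FIRST {x}. Thus FOLLOW(P) = {e, x}.
FOLLOW(S'): in S→S' e, S' is followed by e with FIRST {e}; in U→e e S S', the suffix after S' is empty, so FOLLOW(S') ⊇ FOLLOW(U) = {e, x}. Thus FOLLOW(S') = {e, x}.

{$, e, x}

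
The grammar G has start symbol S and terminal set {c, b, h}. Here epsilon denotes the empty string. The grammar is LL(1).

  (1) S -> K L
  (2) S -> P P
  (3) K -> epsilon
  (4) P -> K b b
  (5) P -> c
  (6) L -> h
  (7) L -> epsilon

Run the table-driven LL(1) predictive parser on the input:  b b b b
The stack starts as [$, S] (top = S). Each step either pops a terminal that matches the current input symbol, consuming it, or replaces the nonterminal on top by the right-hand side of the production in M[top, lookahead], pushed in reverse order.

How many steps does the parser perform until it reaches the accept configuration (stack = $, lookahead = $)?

     Stack      Input      Action
  1  $ S        b b b b $  expand S -> P P
  2  $ P P      b b b b $  expand P -> K b b
  3  $ P b b K  b b b b $  expand K -> epsilon
  4  $ P b b    b b b b $  match b
  5  $ P b      b b b $    match b
  6  $ P        b b $      expand P -> K b b
  7  $ b b K    b b $      expand K -> epsilon
  8  $ b b      b b $      match b
  9  $ b        b $        match b
Accept reached after 9 steps.

9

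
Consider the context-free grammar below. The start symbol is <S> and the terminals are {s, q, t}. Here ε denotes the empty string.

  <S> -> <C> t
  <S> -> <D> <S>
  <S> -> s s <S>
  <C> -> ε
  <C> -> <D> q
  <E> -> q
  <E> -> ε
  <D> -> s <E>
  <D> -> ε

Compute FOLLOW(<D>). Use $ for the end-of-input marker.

FIRST(<E>) = {ε, q}
FIRST(<D>) = {ε, s}
FIRST(<C>) = {ε, q, s}  (via <D> q)
FIRST(<S>) = {q, s, t}  (via <C> t, <D> <S>)
FOLLOW(<S>) includes $ since <S> is the start symbol.
FOLLOW(<S>): in <S>-><D> <S>, the suffix after <S> is empty (adds nothing new); in <S>->s s <S>, the suffix after <S> is empty (adds nothing new). Thus FOLLOW(<S>) = {$}.
FOLLOW(<C>): in <S>-><C> t, <C> is followed by t with FIRST {t}. Thus FOLLOW(<C>) = {t}.
FOLLOW(<D>): in <S>-><D> <S>, <D> is followed by <S> with FIRST {q, s, t}; in <C>-><D> q, <D> is followed by q with FIRST {q}. Thus FOLLOW(<D>) = {q, s, t}.
FOLLOW(<E>): in <D>->s <E>, the suffix after <E> is empty, so FOLLOW(<E>) ⊇ FOLLOW(<D>) = {q, s, t}. Thus FOLLOW(<E>) = {q, s, t}.

{q, s, t}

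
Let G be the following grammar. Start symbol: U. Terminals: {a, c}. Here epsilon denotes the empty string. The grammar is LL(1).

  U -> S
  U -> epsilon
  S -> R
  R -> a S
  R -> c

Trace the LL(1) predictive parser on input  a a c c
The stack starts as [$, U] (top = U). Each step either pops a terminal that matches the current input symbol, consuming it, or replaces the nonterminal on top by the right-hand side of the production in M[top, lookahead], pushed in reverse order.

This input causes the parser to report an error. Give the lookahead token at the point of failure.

c

      Stack  Input      Action
   1  $ U    a a c c $  expand U -> S
   2  $ S    a a c c $  expand S -> R
   3  $ R    a a c c $  expand R -> a S
   4  $ S a  a a c c $  match a
   5  $ S    a c c $    expand S -> R
   6  $ R    a c c $    expand R -> a S
   7  $ S a  a c c $    match a
   8  $ S    c c $      expand S -> R
   9  $ R    c c $      expand R -> c
  10  $ c    c c $      match c
  11  $      c $        error: stack empty but input remains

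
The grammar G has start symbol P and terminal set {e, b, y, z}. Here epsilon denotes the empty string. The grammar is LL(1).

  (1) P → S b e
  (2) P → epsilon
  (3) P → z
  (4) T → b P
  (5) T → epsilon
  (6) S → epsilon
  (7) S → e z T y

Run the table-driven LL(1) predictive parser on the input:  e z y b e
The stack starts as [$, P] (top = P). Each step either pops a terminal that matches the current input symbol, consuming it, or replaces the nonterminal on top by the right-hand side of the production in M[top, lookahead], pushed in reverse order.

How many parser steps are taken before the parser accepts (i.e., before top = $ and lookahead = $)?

step 1: stack=$ P  input=e z y b e $  — expand P → S b e
step 2: stack=$ e b S  input=e z y b e $  — expand S → e z T y
step 3: stack=$ e b y T z e  input=e z y b e $  — match e
step 4: stack=$ e b y T z  input=z y b e $  — match z
step 5: stack=$ e b y T  input=y b e $  — expand T → epsilon
step 6: stack=$ e b y  input=y b e $  — match y
step 7: stack=$ e b  input=b e $  — match b
step 8: stack=$ e  input=e $  — match e
Accept reached after 8 steps.

8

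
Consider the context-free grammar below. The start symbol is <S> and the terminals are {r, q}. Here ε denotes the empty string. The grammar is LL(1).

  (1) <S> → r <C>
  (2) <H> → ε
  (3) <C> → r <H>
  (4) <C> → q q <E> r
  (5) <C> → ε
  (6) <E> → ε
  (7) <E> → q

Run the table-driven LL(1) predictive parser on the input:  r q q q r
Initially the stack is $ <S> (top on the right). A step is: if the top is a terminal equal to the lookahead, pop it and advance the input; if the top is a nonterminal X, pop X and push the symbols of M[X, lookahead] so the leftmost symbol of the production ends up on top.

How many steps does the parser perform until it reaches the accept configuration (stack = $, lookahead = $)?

     Stack        Input        Action
  1  $ <S>        r q q q r $  expand <S> → r <C>
  2  $ <C> r      r q q q r $  match r
  3  $ <C>        q q q r $    expand <C> → q q <E> r
  4  $ r <E> q q  q q q r $    match q
  5  $ r <E> q    q q r $      match q
  6  $ r <E>      q r $        expand <E> → q
  7  $ r q        q r $        match q
  8  $ r          r $          match r
Accept reached after 8 steps.

8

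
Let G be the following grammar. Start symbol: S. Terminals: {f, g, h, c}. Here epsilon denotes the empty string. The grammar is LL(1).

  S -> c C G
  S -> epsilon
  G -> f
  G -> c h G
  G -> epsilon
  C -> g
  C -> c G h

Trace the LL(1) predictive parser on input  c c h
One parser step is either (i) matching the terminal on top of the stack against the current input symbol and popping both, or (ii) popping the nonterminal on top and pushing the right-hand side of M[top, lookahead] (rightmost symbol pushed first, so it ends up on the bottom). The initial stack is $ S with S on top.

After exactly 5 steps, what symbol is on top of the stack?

     Stack      Input    Action
  1  $ S        c c h $  expand S -> c C G
  2  $ G C c    c c h $  match c
  3  $ G C      c h $    expand C -> c G h
  4  $ G h G c  c h $    match c
  5  $ G h G    h $      expand G -> epsilon
Stack after step 5: $ G h (top = h).

h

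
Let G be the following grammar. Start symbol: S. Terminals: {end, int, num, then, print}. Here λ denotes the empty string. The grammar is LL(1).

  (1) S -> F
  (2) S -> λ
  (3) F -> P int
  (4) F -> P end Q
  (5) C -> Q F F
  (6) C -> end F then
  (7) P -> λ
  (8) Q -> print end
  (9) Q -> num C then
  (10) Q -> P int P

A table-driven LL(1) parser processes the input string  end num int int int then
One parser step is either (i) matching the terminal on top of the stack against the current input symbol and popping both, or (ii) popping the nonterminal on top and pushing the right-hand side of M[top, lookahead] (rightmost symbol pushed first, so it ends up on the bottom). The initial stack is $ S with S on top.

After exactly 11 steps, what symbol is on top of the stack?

      Stack               Input                       Action
   1  $ S                 end num int int int then $  expand S -> F
   2  $ F                 end num int int int then $  expand F -> P end Q
   3  $ Q end P           end num int int int then $  expand P -> λ
   4  $ Q end             end num int int int then $  match end
   5  $ Q                 num int int int then $      expand Q -> num C then
   6  $ then C num        num int int int then $      match num
   7  $ then C            int int int then $          expand C -> Q F F
   8  $ then F F Q        int int int then $          expand Q -> P int P
   9  $ then F F P int P  int int int then $          expand P -> λ
  10  $ then F F P int    int int int then $          match int
  11  $ then F F P        int int then $              expand P -> λ
Stack after step 11: $ then F F (top = F).

F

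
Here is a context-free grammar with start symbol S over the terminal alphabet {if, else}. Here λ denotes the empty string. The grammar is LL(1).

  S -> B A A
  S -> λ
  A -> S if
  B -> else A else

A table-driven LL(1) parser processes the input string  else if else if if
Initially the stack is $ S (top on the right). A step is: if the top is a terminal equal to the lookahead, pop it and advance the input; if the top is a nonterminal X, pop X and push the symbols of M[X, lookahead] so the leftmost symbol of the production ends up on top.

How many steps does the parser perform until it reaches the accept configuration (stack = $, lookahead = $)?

13

step 1: stack=$ S  input=else if else if if $  — expand S -> B A A
step 2: stack=$ A A B  input=else if else if if $  — expand B -> else A else
step 3: stack=$ A A else A else  input=else if else if if $  — match else
step 4: stack=$ A A else A  input=if else if if $  — expand A -> S if
step 5: stack=$ A A else if S  input=if else if if $  — expand S -> λ
step 6: stack=$ A A else if  input=if else if if $  — match if
step 7: stack=$ A A else  input=else if if $  — match else
step 8: stack=$ A A  input=if if $  — expand A -> S if
step 9: stack=$ A if S  input=if if $  — expand S -> λ
step 10: stack=$ A if  input=if if $  — match if
step 11: stack=$ A  input=if $  — expand A -> S if
step 12: stack=$ if S  input=if $  — expand S -> λ
step 13: stack=$ if  input=if $  — match if
Accept reached after 13 steps.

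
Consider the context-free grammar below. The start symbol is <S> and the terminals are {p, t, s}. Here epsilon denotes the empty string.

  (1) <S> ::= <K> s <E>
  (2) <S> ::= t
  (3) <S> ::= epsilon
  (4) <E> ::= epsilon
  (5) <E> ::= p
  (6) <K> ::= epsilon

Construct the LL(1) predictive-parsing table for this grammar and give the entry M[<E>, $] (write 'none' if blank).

FIRST(<E>) = {epsilon, p}
FIRST(<K>) = {epsilon}
FIRST(<S>) = {epsilon, s, t}  (via <K> s <E>)
FOLLOW(<S>) includes $ since <S> is the start symbol.
FOLLOW(<S>): <S> appears on no right-hand side. Thus FOLLOW(<S>) = {$}.
FOLLOW(<E>): in <S>::=<K> s <E>, the suffix after <E> is empty, so FOLLOW(<E>) ⊇ FOLLOW(<S>) = {$}. Thus FOLLOW(<E>) = {$}.
For <E> ::= epsilon: FIRST(epsilon) = {epsilon}, so it goes in M[<E>, t] for t ∈ {}; since epsilon ∈ FIRST, also for every t ∈ FOLLOW(<E>) = {$}.
For <E> ::= p: FIRST(p) = {p}, so it goes in M[<E>, t] for t ∈ {p}.

<E> ::= epsilon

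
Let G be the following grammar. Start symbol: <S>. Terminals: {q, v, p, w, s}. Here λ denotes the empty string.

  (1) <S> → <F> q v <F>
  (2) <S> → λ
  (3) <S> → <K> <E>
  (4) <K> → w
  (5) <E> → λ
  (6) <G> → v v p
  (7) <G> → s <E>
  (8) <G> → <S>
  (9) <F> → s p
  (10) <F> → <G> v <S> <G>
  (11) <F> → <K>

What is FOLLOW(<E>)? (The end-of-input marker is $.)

FIRST(<K>) = {w}
FIRST(<E>) = {λ}
FIRST(<S>) = {λ, s, v, w}  (via <F> q v <F>, <K> <E>)
FIRST(<G>) = {λ, s, v, w}  (via <S>)
FIRST(<F>) = {s, v, w}  (via <G> v <S> <G>, <K>)
FOLLOW(<S>) includes $ since <S> is the start symbol.
FOLLOW(<S>): in <G>→<S>, the suffix after <S> is empty, so FOLLOW(<S>) ⊇ FOLLOW(<G>) = {$, q, s, v, w}; in <F>→<G> v <S> <G>, <S> is followed by <G> with FIRST {λ, s, v, w}; in <F>→<G> v <S> <G>, the suffix after <S> is nullable, so FOLLOW(<S>) ⊇ FOLLOW(<F>) = {$, q, s, v, w}. Thus FOLLOW(<S>) = {$, q, s, v, w}.
FOLLOW(<F>): in <S>→<F> q v <F> (occurrence 1), <F> is followed by q v <F> with FIRST {q}; in <S>→<F> q v <F> (occurrence 2), the suffix after <F> is empty, so FOLLOW(<F>) ⊇ FOLLOW(<S>) = {$, q, s, v, w}. Thus FOLLOW(<F>) = {$, q, s, v, w}.
FOLLOW(<K>): in <S>→<K> <E>, <K> is followed by <E> with FIRST {λ}; in <S>→<K> <E>, the suffix after <K> is nullable, so FOLLOW(<K>) ⊇ FOLLOW(<S>) = {$, q, s, v, w}; in <F>→<K>, the suffix after <K> is empty, so FOLLOW(<K>) ⊇ FOLLOW(<F>) = {$, q, s, v, w}. Thus FOLLOW(<K>) = {$, q, s, v, w}.
FOLLOW(<G>): in <F>→<G> v <S> <G> (occurrence 1), <G> is followed by v <S> <G> with FIRST {v}; in <F>→<G> v <S> <G> (occurrence 2), the suffix after <G> is empty, so FOLLOW(<G>) ⊇ FOLLOW(<F>) = {$, q, s, v, w}. Thus FOLLOW(<G>) = {$, q, s, v, w}.
FOLLOW(<E>): in <S>→<K> <E>, the suffix after <E> is empty, so FOLLOW(<E>) ⊇ FOLLOW(<S>) = {$, q, s, v, w}; in <G>→s <E>, the suffix after <E> is empty, so FOLLOW(<E>) ⊇ FOLLOW(<G>) = {$, q, s, v, w}. Thus FOLLOW(<E>) = {$, q, s, v, w}.

{$, q, s, v, w}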